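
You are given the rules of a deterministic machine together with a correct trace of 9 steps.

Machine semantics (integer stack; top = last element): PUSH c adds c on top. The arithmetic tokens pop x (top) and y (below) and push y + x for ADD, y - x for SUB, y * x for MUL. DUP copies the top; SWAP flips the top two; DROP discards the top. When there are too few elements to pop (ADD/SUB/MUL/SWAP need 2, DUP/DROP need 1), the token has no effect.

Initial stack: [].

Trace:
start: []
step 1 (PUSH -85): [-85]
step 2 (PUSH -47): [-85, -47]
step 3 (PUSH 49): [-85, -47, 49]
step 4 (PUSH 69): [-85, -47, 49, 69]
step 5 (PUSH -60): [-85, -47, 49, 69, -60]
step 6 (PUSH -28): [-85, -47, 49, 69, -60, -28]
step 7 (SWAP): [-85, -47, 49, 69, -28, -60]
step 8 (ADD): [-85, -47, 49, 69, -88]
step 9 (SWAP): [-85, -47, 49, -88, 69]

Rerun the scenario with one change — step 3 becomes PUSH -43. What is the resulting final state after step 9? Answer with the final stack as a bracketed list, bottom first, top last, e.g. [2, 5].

(re-executing from step 3 with the substitution; state before step 3: [-85, -47])
step 3 (PUSH -43): [-85, -47, -43]
step 4 (PUSH 69): [-85, -47, -43, 69]
step 5 (PUSH -60): [-85, -47, -43, 69, -60]
step 6 (PUSH -28): [-85, -47, -43, 69, -60, -28]
step 7 (SWAP): [-85, -47, -43, 69, -28, -60]
step 8 (ADD): [-85, -47, -43, 69, -88]
step 9 (SWAP): [-85, -47, -43, -88, 69]

[-85, -47, -43, -88, 69]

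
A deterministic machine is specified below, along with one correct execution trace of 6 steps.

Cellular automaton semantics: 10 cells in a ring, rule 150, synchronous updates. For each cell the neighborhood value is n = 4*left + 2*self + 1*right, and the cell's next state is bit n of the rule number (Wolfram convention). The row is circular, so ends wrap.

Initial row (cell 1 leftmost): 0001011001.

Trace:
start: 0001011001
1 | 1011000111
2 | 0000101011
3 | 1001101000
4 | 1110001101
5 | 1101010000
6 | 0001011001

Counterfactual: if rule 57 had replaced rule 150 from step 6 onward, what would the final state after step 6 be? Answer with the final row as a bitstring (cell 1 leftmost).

1010101110

(re-executing step 6 under rule 57; state before step 6: 1101010000)
6 | 1010101110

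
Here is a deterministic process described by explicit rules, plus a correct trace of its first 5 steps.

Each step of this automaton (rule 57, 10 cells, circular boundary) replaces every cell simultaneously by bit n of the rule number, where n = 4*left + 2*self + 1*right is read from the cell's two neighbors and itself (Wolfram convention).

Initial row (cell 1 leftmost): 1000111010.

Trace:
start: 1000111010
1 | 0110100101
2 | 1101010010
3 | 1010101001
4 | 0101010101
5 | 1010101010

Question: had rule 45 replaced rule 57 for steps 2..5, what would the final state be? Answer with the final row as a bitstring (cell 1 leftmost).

0110011111

(re-executing steps 2..5 under rule 45; state before step 2: 0110100101)
2 | 1101100111
3 | 0011000100
4 | 1010010101
5 | 0110011111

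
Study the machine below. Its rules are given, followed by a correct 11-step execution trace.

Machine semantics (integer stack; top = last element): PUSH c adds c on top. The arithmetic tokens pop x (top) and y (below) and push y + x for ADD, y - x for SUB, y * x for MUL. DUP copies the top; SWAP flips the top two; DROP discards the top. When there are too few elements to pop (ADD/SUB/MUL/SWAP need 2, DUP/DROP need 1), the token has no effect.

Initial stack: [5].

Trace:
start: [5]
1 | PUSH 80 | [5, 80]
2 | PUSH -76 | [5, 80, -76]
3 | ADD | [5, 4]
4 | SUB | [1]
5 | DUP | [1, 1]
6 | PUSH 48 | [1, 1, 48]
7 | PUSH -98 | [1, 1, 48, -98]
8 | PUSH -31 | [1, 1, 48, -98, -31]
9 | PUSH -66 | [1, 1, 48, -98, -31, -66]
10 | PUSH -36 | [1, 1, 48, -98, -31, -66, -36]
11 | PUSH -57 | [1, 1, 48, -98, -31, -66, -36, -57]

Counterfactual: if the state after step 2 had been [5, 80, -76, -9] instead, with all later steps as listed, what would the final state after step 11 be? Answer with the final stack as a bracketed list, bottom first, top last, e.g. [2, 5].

[5, 165, 165, 48, -98, -31, -66, -36, -57]

state after step 2 := [5, 80, -76, -9]
3 | ADD | [5, 80, -85]
4 | SUB | [5, 165]
5 | DUP | [5, 165, 165]
6 | PUSH 48 | [5, 165, 165, 48]
7 | PUSH -98 | [5, 165, 165, 48, -98]
8 | PUSH -31 | [5, 165, 165, 48, -98, -31]
9 | PUSH -66 | [5, 165, 165, 48, -98, -31, -66]
10 | PUSH -36 | [5, 165, 165, 48, -98, -31, -66, -36]
11 | PUSH -57 | [5, 165, 165, 48, -98, -31, -66, -36, -57]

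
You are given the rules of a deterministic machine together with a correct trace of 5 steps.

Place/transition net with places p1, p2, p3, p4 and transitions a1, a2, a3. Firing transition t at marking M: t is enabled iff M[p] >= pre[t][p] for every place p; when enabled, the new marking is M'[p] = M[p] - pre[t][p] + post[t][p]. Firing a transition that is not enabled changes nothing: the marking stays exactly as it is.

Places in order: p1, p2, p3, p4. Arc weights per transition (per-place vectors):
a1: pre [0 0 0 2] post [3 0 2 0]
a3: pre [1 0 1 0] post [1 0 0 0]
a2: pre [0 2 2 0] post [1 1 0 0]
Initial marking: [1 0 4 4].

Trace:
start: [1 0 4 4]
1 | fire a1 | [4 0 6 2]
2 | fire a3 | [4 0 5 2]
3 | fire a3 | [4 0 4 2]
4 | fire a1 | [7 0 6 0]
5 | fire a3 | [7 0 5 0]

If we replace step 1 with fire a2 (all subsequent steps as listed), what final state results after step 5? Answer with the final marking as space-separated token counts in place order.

(re-executing from step 1 with the substitution; state before step 1: [1 0 4 4])
1 | fire a2 | [1 0 4 4]
2 | fire a3 | [1 0 3 4]
3 | fire a3 | [1 0 2 4]
4 | fire a1 | [4 0 4 2]
5 | fire a3 | [4 0 3 2]

4 0 3 2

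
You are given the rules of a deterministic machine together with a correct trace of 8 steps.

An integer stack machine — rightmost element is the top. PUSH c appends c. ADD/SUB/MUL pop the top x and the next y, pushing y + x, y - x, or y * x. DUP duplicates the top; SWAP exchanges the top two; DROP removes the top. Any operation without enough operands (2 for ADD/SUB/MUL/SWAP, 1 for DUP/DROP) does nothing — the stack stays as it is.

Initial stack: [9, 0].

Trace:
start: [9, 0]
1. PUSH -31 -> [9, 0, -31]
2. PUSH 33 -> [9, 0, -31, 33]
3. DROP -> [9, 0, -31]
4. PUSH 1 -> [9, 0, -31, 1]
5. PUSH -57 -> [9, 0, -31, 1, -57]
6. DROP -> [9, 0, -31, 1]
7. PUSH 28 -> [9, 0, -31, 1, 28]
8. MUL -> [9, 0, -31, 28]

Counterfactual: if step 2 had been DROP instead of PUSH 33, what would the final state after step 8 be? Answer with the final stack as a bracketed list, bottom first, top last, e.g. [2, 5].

[9, 28]

(re-executing from step 2 with the substitution; state before step 2: [9, 0, -31])
2. DROP -> [9, 0]
3. DROP -> [9]
4. PUSH 1 -> [9, 1]
5. PUSH -57 -> [9, 1, -57]
6. DROP -> [9, 1]
7. PUSH 28 -> [9, 1, 28]
8. MUL -> [9, 28]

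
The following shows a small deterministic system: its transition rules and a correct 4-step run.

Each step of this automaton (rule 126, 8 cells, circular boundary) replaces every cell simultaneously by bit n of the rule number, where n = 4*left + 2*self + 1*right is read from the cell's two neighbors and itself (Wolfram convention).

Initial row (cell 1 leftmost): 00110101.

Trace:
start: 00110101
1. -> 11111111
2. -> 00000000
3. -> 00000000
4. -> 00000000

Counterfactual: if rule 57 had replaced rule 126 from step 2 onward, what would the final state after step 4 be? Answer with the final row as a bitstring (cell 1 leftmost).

00000000

(re-executing steps 2..4 under rule 57; state before step 2: 11111111)
2. -> 00000000
3. -> 11111111
4. -> 00000000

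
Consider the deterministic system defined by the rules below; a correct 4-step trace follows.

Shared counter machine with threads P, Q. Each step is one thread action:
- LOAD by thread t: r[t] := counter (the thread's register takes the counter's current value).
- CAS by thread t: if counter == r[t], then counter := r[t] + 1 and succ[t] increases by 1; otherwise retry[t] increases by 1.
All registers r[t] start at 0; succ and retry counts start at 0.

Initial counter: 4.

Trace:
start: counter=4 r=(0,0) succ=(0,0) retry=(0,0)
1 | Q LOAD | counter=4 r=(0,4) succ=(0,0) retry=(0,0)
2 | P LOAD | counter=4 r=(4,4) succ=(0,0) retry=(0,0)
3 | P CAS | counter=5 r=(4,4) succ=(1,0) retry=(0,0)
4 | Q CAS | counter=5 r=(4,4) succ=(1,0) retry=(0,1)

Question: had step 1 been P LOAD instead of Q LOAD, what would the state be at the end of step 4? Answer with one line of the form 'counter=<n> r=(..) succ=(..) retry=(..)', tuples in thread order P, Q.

(re-executing from step 1 with the substitution; state before step 1: counter=4 r=(0,0) succ=(0,0) retry=(0,0))
1 | P LOAD | counter=4 r=(4,0) succ=(0,0) retry=(0,0)
2 | P LOAD | counter=4 r=(4,0) succ=(0,0) retry=(0,0)
3 | P CAS | counter=5 r=(4,0) succ=(1,0) retry=(0,0)
4 | Q CAS | counter=5 r=(4,0) succ=(1,0) retry=(0,1)

counter=5 r=(4,0) succ=(1,0) retry=(0,1)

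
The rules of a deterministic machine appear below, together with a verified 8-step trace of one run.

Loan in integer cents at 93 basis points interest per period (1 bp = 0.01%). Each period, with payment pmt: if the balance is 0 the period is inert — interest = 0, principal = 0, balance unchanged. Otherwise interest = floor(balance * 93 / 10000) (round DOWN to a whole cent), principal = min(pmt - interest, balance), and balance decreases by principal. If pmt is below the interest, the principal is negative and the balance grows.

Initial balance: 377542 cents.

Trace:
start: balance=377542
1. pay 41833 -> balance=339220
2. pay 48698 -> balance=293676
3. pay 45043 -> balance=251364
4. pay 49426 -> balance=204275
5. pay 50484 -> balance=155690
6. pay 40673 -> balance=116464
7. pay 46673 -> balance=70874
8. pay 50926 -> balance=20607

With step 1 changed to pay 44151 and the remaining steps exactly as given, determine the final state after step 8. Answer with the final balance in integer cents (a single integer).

(re-executing from step 1 with the substitution; state before step 1: balance=377542)
1. pay 44151 -> balance=336902
2. pay 48698 -> balance=291337
3. pay 45043 -> balance=249003
4. pay 49426 -> balance=201892
5. pay 50484 -> balance=153285
6. pay 40673 -> balance=114037
7. pay 46673 -> balance=68424
8. pay 50926 -> balance=18134

18134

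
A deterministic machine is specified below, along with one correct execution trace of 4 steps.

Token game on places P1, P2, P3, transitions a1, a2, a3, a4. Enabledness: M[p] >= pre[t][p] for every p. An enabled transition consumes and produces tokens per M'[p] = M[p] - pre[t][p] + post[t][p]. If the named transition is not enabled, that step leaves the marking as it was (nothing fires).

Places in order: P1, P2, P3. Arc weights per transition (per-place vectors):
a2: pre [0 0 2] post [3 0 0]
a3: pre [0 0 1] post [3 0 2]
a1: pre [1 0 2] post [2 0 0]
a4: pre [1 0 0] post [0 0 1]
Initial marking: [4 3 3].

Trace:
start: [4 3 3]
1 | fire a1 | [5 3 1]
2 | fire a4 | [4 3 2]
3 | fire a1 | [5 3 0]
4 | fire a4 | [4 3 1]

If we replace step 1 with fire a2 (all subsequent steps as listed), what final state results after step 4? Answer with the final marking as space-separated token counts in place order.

6 3 1

(re-executing from step 1 with the substitution; state before step 1: [4 3 3])
1 | fire a2 | [7 3 1]
2 | fire a4 | [6 3 2]
3 | fire a1 | [7 3 0]
4 | fire a4 | [6 3 1]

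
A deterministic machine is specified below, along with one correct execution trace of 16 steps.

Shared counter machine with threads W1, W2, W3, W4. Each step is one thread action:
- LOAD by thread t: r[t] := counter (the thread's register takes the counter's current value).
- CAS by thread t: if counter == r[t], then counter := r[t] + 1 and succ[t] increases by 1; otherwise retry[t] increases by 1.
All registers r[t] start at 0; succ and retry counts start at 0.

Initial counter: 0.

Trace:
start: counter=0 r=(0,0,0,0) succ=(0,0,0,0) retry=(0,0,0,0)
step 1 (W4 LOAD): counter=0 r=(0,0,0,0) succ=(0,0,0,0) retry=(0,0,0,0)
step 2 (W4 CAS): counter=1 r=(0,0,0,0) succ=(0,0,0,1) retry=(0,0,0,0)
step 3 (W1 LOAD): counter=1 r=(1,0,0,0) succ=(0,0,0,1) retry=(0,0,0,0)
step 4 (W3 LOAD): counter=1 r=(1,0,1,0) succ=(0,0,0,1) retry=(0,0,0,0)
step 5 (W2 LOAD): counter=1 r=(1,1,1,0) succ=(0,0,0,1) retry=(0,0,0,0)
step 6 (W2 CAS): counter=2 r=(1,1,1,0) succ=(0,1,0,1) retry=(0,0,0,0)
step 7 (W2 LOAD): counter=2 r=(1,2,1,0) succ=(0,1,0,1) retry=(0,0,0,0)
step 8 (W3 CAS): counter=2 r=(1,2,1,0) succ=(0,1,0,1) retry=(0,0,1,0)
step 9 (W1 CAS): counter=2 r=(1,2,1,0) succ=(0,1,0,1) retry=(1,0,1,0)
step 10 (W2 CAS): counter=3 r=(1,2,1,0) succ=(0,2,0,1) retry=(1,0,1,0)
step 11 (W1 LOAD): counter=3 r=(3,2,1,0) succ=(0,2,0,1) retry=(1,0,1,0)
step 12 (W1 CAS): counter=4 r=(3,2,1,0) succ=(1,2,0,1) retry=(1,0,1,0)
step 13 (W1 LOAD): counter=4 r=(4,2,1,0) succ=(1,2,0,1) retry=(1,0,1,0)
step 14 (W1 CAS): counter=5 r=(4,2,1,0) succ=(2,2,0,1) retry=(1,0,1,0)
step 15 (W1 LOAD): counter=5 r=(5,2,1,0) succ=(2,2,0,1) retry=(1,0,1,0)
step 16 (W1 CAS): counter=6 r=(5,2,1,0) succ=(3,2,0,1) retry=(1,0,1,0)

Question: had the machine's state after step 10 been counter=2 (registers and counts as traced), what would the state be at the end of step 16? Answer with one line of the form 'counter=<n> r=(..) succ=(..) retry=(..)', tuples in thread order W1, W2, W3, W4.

state after step 10 := counter=2 r=(1,2,1,0) succ=(0,2,0,1) retry=(1,0,1,0)
step 11 (W1 LOAD): counter=2 r=(2,2,1,0) succ=(0,2,0,1) retry=(1,0,1,0)
step 12 (W1 CAS): counter=3 r=(2,2,1,0) succ=(1,2,0,1) retry=(1,0,1,0)
step 13 (W1 LOAD): counter=3 r=(3,2,1,0) succ=(1,2,0,1) retry=(1,0,1,0)
step 14 (W1 CAS): counter=4 r=(3,2,1,0) succ=(2,2,0,1) retry=(1,0,1,0)
step 15 (W1 LOAD): counter=4 r=(4,2,1,0) succ=(2,2,0,1) retry=(1,0,1,0)
step 16 (W1 CAS): counter=5 r=(4,2,1,0) succ=(3,2,0,1) retry=(1,0,1,0)

counter=5 r=(4,2,1,0) succ=(3,2,0,1) retry=(1,0,1,0)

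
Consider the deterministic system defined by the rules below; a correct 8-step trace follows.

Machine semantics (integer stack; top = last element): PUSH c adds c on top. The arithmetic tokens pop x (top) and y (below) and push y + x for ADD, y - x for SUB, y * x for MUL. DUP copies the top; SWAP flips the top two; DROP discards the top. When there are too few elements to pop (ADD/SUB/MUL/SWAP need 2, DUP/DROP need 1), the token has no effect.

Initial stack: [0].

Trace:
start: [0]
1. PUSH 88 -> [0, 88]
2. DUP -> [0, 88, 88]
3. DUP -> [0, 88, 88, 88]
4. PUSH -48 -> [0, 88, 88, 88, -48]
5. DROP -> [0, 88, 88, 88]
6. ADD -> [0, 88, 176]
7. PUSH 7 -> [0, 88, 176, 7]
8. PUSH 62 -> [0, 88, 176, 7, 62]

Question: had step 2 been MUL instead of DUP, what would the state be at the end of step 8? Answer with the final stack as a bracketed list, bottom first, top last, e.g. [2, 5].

(re-executing from step 2 with the substitution; state before step 2: [0, 88])
2. MUL -> [0]
3. DUP -> [0, 0]
4. PUSH -48 -> [0, 0, -48]
5. DROP -> [0, 0]
6. ADD -> [0]
7. PUSH 7 -> [0, 7]
8. PUSH 62 -> [0, 7, 62]

[0, 7, 62]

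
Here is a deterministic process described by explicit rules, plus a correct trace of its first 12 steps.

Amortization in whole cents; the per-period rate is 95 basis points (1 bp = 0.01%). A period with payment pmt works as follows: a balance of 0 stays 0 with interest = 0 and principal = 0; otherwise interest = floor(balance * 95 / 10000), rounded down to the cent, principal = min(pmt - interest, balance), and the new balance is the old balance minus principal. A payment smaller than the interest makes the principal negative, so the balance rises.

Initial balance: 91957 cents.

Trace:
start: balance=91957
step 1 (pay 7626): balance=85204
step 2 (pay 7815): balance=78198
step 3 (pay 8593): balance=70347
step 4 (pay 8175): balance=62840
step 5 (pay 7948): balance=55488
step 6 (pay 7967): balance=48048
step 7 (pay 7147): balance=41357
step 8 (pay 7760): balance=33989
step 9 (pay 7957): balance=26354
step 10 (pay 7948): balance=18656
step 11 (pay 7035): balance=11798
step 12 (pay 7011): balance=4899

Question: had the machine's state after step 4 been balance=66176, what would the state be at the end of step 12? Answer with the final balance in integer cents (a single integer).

state after step 4 := balance=66176
step 5 (pay 7948): balance=58856
step 6 (pay 7967): balance=51448
step 7 (pay 7147): balance=44789
step 8 (pay 7760): balance=37454
step 9 (pay 7957): balance=29852
step 10 (pay 7948): balance=22187
step 11 (pay 7035): balance=15362
step 12 (pay 7011): balance=8496

8496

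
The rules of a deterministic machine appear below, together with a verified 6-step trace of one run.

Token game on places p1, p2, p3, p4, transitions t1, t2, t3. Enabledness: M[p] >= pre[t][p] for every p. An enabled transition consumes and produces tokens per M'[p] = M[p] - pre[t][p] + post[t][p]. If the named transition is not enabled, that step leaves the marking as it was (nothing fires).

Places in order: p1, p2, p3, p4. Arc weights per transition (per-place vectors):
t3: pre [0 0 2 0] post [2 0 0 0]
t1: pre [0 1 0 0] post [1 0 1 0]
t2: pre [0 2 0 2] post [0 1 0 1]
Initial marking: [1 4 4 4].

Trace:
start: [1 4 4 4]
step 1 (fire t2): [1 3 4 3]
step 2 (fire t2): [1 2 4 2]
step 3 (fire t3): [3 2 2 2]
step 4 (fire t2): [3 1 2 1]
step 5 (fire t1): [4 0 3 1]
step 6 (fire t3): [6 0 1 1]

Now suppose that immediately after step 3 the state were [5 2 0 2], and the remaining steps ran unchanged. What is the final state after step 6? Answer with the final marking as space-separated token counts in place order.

6 0 1 1

state after step 3 := [5 2 0 2]
step 4 (fire t2): [5 1 0 1]
step 5 (fire t1): [6 0 1 1]
step 6 (fire t3): [6 0 1 1]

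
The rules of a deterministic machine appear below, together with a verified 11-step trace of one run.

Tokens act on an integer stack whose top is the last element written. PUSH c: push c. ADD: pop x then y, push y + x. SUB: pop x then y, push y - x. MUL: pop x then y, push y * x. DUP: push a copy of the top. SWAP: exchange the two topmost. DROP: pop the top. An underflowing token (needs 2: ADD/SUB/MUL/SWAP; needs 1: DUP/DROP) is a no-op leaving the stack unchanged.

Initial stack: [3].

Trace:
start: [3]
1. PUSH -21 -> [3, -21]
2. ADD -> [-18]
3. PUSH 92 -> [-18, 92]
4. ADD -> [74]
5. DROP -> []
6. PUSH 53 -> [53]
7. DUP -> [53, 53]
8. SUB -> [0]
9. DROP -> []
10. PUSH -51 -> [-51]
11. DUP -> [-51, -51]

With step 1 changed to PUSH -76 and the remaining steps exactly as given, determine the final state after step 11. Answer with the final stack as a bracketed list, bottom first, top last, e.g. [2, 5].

(re-executing from step 1 with the substitution; state before step 1: [3])
1. PUSH -76 -> [3, -76]
2. ADD -> [-73]
3. PUSH 92 -> [-73, 92]
4. ADD -> [19]
5. DROP -> []
6. PUSH 53 -> [53]
7. DUP -> [53, 53]
8. SUB -> [0]
9. DROP -> []
10. PUSH -51 -> [-51]
11. DUP -> [-51, -51]

[-51, -51]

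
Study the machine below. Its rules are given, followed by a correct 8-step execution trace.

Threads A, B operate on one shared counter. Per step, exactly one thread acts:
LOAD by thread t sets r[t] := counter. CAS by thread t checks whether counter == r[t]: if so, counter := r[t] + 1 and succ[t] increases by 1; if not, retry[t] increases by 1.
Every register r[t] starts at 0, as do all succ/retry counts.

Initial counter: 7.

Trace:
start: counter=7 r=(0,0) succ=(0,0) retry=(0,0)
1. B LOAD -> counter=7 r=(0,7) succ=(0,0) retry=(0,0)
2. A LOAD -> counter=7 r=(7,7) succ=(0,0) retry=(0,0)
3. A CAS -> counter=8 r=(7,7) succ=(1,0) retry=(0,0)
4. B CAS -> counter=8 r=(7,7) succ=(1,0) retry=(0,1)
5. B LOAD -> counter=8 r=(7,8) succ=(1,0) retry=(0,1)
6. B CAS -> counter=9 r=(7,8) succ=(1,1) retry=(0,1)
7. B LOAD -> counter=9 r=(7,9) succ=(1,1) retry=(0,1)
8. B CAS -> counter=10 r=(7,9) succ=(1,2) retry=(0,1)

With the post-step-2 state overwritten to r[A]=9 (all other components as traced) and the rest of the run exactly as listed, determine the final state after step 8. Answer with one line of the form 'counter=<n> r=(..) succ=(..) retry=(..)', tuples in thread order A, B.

counter=10 r=(9,9) succ=(0,3) retry=(1,0)

state after step 2 := counter=7 r=(9,7) succ=(0,0) retry=(0,0)
3. A CAS -> counter=7 r=(9,7) succ=(0,0) retry=(1,0)
4. B CAS -> counter=8 r=(9,7) succ=(0,1) retry=(1,0)
5. B LOAD -> counter=8 r=(9,8) succ=(0,1) retry=(1,0)
6. B CAS -> counter=9 r=(9,8) succ=(0,2) retry=(1,0)
7. B LOAD -> counter=9 r=(9,9) succ=(0,2) retry=(1,0)
8. B CAS -> counter=10 r=(9,9) succ=(0,3) retry=(1,0)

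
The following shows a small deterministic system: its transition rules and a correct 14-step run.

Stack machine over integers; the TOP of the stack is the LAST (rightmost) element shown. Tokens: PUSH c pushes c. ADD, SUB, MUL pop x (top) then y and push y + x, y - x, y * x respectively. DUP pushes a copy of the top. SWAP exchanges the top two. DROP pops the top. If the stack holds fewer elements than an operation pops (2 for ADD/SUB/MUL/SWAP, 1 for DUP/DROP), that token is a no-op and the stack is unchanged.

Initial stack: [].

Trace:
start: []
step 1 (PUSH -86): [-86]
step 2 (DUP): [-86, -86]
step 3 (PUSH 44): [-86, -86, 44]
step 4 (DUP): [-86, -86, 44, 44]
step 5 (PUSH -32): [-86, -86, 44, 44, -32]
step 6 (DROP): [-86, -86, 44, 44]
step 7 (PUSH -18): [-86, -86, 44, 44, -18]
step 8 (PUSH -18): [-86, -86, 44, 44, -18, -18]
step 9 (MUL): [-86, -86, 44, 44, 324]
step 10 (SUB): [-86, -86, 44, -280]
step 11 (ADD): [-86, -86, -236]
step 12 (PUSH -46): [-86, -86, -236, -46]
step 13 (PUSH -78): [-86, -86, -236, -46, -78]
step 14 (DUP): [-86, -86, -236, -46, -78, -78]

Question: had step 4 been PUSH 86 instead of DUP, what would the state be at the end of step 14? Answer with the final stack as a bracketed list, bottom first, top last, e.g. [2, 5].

(re-executing from step 4 with the substitution; state before step 4: [-86, -86, 44])
step 4 (PUSH 86): [-86, -86, 44, 86]
step 5 (PUSH -32): [-86, -86, 44, 86, -32]
step 6 (DROP): [-86, -86, 44, 86]
step 7 (PUSH -18): [-86, -86, 44, 86, -18]
step 8 (PUSH -18): [-86, -86, 44, 86, -18, -18]
step 9 (MUL): [-86, -86, 44, 86, 324]
step 10 (SUB): [-86, -86, 44, -238]
step 11 (ADD): [-86, -86, -194]
step 12 (PUSH -46): [-86, -86, -194, -46]
step 13 (PUSH -78): [-86, -86, -194, -46, -78]
step 14 (DUP): [-86, -86, -194, -46, -78, -78]

[-86, -86, -194, -46, -78, -78]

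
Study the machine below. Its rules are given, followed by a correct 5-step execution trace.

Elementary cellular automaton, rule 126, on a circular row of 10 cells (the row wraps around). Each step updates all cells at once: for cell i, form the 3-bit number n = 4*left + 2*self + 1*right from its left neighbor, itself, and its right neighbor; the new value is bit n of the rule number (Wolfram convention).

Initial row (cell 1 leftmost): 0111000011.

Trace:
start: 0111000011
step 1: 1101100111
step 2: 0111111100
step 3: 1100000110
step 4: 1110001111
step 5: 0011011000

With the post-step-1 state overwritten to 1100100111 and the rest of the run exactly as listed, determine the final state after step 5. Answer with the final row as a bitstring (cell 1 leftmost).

0011011000

state after step 1 := 1100100111
step 2: 0111111100
step 3: 1100000110
step 4: 1110001111
step 5: 0011011000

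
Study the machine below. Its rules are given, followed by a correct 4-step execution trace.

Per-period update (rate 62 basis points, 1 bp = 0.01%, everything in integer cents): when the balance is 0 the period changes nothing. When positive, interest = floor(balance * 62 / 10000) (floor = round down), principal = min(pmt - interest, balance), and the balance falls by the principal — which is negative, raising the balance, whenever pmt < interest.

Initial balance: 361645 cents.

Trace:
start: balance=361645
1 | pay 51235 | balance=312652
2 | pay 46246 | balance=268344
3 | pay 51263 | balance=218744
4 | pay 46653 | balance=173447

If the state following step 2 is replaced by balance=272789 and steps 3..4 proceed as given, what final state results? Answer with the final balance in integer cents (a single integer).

177947

state after step 2 := balance=272789
3 | pay 51263 | balance=223217
4 | pay 46653 | balance=177947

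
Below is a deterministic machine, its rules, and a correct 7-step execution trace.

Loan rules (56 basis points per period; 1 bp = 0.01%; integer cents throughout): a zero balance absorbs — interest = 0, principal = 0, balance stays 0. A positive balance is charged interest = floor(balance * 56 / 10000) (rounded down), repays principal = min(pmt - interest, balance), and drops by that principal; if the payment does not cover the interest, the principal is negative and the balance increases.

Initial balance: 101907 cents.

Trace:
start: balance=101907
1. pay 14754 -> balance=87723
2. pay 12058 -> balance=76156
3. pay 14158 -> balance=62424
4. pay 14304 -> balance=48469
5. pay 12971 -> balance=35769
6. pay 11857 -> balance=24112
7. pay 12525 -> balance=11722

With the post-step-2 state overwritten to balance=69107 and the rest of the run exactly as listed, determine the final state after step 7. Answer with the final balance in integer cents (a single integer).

4472

state after step 2 := balance=69107
3. pay 14158 -> balance=55335
4. pay 14304 -> balance=41340
5. pay 12971 -> balance=28600
6. pay 11857 -> balance=16903
7. pay 12525 -> balance=4472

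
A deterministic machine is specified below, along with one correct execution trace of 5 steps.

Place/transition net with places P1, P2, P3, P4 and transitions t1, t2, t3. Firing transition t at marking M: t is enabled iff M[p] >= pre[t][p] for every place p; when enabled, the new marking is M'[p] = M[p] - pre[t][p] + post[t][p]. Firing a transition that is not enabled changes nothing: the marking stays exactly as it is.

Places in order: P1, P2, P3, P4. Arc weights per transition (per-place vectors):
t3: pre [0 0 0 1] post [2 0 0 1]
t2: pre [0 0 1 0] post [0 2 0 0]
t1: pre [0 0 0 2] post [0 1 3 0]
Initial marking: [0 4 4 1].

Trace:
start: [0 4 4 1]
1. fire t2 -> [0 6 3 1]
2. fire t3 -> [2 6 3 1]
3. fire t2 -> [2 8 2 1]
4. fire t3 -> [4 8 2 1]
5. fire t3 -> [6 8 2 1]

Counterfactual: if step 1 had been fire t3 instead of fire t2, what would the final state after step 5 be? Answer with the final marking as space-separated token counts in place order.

(re-executing from step 1 with the substitution; state before step 1: [0 4 4 1])
1. fire t3 -> [2 4 4 1]
2. fire t3 -> [4 4 4 1]
3. fire t2 -> [4 6 3 1]
4. fire t3 -> [6 6 3 1]
5. fire t3 -> [8 6 3 1]

8 6 3 1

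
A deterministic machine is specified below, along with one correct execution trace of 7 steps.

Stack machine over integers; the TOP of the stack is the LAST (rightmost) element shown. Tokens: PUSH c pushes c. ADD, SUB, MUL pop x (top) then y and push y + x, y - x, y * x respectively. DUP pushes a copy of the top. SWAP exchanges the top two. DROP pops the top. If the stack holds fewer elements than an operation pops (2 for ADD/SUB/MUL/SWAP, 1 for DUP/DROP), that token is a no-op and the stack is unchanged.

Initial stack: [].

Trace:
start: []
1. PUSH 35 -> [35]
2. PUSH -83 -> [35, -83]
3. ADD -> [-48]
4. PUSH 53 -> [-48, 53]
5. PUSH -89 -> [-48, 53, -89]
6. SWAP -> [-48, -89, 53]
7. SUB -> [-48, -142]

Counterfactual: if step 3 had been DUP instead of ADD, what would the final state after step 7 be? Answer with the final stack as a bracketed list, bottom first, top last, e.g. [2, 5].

(re-executing from step 3 with the substitution; state before step 3: [35, -83])
3. DUP -> [35, -83, -83]
4. PUSH 53 -> [35, -83, -83, 53]
5. PUSH -89 -> [35, -83, -83, 53, -89]
6. SWAP -> [35, -83, -83, -89, 53]
7. SUB -> [35, -83, -83, -142]

[35, -83, -83, -142]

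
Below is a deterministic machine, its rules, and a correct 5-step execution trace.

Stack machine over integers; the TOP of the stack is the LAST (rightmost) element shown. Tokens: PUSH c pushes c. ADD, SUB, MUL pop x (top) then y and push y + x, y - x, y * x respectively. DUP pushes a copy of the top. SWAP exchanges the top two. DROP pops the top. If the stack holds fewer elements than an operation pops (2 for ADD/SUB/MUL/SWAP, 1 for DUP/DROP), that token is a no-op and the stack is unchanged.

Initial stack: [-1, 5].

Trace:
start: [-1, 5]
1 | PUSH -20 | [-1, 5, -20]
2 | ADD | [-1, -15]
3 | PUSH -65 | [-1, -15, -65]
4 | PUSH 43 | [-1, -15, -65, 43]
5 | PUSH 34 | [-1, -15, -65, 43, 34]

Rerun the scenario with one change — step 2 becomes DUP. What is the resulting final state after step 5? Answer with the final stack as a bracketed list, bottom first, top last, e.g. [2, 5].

[-1, 5, -20, -20, -65, 43, 34]

(re-executing from step 2 with the substitution; state before step 2: [-1, 5, -20])
2 | DUP | [-1, 5, -20, -20]
3 | PUSH -65 | [-1, 5, -20, -20, -65]
4 | PUSH 43 | [-1, 5, -20, -20, -65, 43]
5 | PUSH 34 | [-1, 5, -20, -20, -65, 43, 34]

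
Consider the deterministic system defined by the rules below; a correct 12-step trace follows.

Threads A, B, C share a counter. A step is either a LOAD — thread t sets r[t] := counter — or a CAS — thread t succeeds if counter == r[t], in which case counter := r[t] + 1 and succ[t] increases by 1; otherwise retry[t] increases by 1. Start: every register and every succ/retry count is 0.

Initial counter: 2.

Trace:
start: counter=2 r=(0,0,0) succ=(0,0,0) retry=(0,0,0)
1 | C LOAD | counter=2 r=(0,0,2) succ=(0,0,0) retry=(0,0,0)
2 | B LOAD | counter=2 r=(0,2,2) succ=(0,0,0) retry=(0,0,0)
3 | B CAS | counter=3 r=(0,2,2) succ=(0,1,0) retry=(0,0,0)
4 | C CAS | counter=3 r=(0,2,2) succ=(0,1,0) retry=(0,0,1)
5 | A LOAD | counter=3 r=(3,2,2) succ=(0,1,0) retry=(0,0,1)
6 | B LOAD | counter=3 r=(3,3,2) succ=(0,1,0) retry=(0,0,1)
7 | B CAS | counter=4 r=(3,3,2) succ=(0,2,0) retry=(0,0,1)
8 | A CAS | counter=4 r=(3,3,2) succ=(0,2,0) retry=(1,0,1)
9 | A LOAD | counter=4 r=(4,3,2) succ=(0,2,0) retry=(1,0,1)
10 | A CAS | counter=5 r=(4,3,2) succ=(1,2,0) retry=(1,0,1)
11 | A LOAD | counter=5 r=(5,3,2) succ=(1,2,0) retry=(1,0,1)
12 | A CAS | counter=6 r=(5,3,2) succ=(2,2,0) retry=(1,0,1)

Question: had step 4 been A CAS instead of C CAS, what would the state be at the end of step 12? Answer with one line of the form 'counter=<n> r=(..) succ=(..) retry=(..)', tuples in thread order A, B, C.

(re-executing from step 4 with the substitution; state before step 4: counter=3 r=(0,2,2) succ=(0,1,0) retry=(0,0,0))
4 | A CAS | counter=3 r=(0,2,2) succ=(0,1,0) retry=(1,0,0)
5 | A LOAD | counter=3 r=(3,2,2) succ=(0,1,0) retry=(1,0,0)
6 | B LOAD | counter=3 r=(3,3,2) succ=(0,1,0) retry=(1,0,0)
7 | B CAS | counter=4 r=(3,3,2) succ=(0,2,0) retry=(1,0,0)
8 | A CAS | counter=4 r=(3,3,2) succ=(0,2,0) retry=(2,0,0)
9 | A LOAD | counter=4 r=(4,3,2) succ=(0,2,0) retry=(2,0,0)
10 | A CAS | counter=5 r=(4,3,2) succ=(1,2,0) retry=(2,0,0)
11 | A LOAD | counter=5 r=(5,3,2) succ=(1,2,0) retry=(2,0,0)
12 | A CAS | counter=6 r=(5,3,2) succ=(2,2,0) retry=(2,0,0)

counter=6 r=(5,3,2) succ=(2,2,0) retry=(2,0,0)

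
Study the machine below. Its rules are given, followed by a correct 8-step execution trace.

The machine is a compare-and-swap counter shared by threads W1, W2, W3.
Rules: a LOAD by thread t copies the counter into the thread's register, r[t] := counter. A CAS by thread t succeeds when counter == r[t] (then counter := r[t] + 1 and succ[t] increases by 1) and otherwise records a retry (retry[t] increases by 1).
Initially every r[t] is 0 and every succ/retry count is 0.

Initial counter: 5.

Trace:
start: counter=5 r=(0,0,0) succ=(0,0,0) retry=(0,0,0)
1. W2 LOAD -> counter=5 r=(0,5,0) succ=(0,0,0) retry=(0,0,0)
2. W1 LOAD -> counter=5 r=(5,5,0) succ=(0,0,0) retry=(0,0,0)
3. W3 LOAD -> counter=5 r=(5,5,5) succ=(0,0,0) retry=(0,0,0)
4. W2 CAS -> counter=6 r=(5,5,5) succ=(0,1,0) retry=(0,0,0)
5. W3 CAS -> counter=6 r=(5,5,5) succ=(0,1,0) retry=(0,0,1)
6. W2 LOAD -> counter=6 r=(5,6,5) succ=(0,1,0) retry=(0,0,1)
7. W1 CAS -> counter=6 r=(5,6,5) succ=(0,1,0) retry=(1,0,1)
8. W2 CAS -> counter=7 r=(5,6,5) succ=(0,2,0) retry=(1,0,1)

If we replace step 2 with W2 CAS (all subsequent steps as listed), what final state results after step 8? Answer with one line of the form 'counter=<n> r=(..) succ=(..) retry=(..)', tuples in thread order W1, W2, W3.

(re-executing from step 2 with the substitution; state before step 2: counter=5 r=(0,5,0) succ=(0,0,0) retry=(0,0,0))
2. W2 CAS -> counter=6 r=(0,5,0) succ=(0,1,0) retry=(0,0,0)
3. W3 LOAD -> counter=6 r=(0,5,6) succ=(0,1,0) retry=(0,0,0)
4. W2 CAS -> counter=6 r=(0,5,6) succ=(0,1,0) retry=(0,1,0)
5. W3 CAS -> counter=7 r=(0,5,6) succ=(0,1,1) retry=(0,1,0)
6. W2 LOAD -> counter=7 r=(0,7,6) succ=(0,1,1) retry=(0,1,0)
7. W1 CAS -> counter=7 r=(0,7,6) succ=(0,1,1) retry=(1,1,0)
8. W2 CAS -> counter=8 r=(0,7,6) succ=(0,2,1) retry=(1,1,0)

counter=8 r=(0,7,6) succ=(0,2,1) retry=(1,1,0)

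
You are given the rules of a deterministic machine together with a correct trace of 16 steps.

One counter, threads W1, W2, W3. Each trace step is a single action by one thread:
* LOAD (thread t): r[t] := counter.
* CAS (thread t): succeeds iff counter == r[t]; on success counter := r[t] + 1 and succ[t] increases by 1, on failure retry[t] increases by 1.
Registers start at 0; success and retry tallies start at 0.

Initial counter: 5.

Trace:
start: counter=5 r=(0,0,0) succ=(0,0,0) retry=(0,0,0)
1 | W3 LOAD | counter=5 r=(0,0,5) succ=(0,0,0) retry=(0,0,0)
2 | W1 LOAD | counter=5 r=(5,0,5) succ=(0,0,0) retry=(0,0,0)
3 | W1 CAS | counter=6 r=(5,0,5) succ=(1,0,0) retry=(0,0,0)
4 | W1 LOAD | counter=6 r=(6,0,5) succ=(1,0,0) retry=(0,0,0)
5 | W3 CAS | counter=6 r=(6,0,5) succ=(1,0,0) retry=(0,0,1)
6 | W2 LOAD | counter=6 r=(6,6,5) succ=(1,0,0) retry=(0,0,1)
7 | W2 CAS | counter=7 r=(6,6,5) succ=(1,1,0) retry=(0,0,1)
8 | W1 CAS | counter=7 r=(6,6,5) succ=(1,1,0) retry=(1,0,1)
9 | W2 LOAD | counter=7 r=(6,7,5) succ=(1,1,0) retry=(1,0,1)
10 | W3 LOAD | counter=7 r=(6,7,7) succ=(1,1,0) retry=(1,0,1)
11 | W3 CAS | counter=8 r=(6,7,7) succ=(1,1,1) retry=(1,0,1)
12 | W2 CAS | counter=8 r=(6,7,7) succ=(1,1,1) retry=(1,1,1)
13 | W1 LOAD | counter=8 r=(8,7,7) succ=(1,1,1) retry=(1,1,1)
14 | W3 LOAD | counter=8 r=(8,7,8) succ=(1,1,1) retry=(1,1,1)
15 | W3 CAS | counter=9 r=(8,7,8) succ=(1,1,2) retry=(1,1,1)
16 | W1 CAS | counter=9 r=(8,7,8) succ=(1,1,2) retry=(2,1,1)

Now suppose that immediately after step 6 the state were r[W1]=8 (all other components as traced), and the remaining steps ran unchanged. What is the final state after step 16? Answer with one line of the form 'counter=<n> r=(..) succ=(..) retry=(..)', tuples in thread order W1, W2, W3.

counter=9 r=(8,7,8) succ=(1,1,2) retry=(2,1,1)

state after step 6 := counter=6 r=(8,6,5) succ=(1,0,0) retry=(0,0,1)
7 | W2 CAS | counter=7 r=(8,6,5) succ=(1,1,0) retry=(0,0,1)
8 | W1 CAS | counter=7 r=(8,6,5) succ=(1,1,0) retry=(1,0,1)
9 | W2 LOAD | counter=7 r=(8,7,5) succ=(1,1,0) retry=(1,0,1)
10 | W3 LOAD | counter=7 r=(8,7,7) succ=(1,1,0) retry=(1,0,1)
11 | W3 CAS | counter=8 r=(8,7,7) succ=(1,1,1) retry=(1,0,1)
12 | W2 CAS | counter=8 r=(8,7,7) succ=(1,1,1) retry=(1,1,1)
13 | W1 LOAD | counter=8 r=(8,7,7) succ=(1,1,1) retry=(1,1,1)
14 | W3 LOAD | counter=8 r=(8,7,8) succ=(1,1,1) retry=(1,1,1)
15 | W3 CAS | counter=9 r=(8,7,8) succ=(1,1,2) retry=(1,1,1)
16 | W1 CAS | counter=9 r=(8,7,8) succ=(1,1,2) retry=(2,1,1)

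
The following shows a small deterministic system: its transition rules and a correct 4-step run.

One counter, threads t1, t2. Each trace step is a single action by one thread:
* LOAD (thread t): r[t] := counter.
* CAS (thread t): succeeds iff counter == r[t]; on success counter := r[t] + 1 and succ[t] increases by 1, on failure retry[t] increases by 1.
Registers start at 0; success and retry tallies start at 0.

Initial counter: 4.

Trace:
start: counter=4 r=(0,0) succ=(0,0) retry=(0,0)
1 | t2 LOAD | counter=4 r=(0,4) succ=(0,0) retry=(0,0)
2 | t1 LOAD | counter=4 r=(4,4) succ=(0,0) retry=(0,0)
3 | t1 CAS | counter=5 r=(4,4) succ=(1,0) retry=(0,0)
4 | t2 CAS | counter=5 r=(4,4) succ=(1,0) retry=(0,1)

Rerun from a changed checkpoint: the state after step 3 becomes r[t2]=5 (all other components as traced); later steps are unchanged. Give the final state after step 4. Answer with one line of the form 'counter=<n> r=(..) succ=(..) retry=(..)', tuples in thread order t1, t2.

state after step 3 := counter=5 r=(4,5) succ=(1,0) retry=(0,0)
4 | t2 CAS | counter=6 r=(4,5) succ=(1,1) retry=(0,0)

counter=6 r=(4,5) succ=(1,1) retry=(0,0)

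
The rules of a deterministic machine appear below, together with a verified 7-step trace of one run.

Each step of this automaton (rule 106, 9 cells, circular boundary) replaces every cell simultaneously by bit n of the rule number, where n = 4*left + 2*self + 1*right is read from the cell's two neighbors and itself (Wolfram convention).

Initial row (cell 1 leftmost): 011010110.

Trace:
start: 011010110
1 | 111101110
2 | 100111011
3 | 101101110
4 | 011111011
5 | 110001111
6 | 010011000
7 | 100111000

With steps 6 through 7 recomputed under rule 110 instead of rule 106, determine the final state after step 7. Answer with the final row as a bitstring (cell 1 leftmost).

110111000

(re-executing steps 6..7 under rule 110; state before step 6: 110001111)
6 | 010011000
7 | 110111000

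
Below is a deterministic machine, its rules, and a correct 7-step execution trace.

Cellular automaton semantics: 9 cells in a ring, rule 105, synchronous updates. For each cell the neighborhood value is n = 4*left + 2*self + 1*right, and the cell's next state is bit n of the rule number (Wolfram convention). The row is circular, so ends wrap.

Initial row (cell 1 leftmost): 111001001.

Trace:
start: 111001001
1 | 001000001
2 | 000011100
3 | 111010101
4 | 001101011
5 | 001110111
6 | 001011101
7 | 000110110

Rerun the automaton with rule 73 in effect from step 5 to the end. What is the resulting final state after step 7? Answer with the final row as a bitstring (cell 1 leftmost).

001100011

(re-executing steps 5..7 under rule 73; state before step 5: 001101011)
5 | 001100011
6 | 001101011
7 | 001100011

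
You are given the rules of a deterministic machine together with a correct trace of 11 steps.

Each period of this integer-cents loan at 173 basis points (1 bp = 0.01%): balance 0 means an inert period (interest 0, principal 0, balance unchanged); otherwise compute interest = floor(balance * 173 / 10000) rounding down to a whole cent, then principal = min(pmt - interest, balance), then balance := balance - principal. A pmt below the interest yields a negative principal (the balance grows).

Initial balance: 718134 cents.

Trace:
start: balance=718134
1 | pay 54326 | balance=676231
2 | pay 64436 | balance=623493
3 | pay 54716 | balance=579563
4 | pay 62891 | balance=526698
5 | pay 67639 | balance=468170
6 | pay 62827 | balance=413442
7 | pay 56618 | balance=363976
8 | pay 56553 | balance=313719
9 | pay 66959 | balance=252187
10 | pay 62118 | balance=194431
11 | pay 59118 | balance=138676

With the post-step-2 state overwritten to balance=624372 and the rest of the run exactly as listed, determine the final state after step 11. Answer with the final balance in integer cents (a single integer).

139702

state after step 2 := balance=624372
3 | pay 54716 | balance=580457
4 | pay 62891 | balance=527607
5 | pay 67639 | balance=469095
6 | pay 62827 | balance=414383
7 | pay 56618 | balance=364933
8 | pay 56553 | balance=314693
9 | pay 66959 | balance=253178
10 | pay 62118 | balance=195439
11 | pay 59118 | balance=139702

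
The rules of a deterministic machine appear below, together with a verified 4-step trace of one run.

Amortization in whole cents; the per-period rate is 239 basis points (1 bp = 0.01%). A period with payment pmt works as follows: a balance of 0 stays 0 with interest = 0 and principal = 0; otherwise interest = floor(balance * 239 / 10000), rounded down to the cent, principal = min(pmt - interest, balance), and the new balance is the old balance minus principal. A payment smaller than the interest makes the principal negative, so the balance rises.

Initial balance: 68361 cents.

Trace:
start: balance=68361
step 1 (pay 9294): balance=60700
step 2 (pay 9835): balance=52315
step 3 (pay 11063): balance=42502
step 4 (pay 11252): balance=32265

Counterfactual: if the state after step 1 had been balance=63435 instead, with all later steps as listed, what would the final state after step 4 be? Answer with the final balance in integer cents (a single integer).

state after step 1 := balance=63435
step 2 (pay 9835): balance=55116
step 3 (pay 11063): balance=45370
step 4 (pay 11252): balance=35202

35202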